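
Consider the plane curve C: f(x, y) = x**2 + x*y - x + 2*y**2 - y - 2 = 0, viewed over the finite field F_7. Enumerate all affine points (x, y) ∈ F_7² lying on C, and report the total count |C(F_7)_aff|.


Affine F_7-points: {(1, 1), (1, 6), (2, 0), (2, 3), (3, 3), (6, 0), (6, 1)}; count = 7.

For each of the 49 pairs (x, y) ∈ F_7², evaluate f(x, y) mod 7. Record the zeros.
  x = 0: [0↦5, 1↦6, 2↦4, 3↦6, 4↦5, 5↦1, 6↦1]  zeros at y ∈ ∅
  x = 1: [0↦5, 1↦0, 2↦6, 3↦2, 4↦2, 5↦6, 6↦0]  zeros at y ∈ {1, 6}
  x = 2: [0↦0, 1↦3, 2↦3, 3↦0, 4↦1, 5↦6, 6↦1]  zeros at y ∈ {0, 3}
  x = 3: [0↦4, 1↦1, 2↦2, 3↦0, 4↦2, 5↦1, 6↦4]  zeros at y ∈ {3}
  x = 4: [0↦3, 1↦1, 2↦3, 3↦2, 4↦5, 5↦5, 6↦2]  zeros at y ∈ ∅
  x = 5: [0↦4, 1↦3, 2↦6, 3↦6, 4↦3, 5↦4, 6↦2]  zeros at y ∈ ∅
  x = 6: [0↦0, 1↦0, 2↦4, 3↦5, 4↦3, 5↦5, 6↦4]  zeros at y ∈ {0, 1}
Collecting zeros: affine points = {(1, 1), (1, 6), (2, 0), (2, 3), (3, 3), (6, 0), (6, 1)}.
Total count |C(F_7)_aff| = 7.


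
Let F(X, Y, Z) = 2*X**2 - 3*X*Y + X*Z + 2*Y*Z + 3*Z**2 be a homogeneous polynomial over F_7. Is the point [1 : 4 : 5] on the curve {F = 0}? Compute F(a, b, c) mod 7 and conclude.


F(1,4,5) ≡ 5 (mod 7); P is NOT on the curve.

Evaluate F(1, 4, 5) term-by-term (mod 7).
  2*X**2 ↦ 2·1·1·1 = 2
  -3*X*Y ↦ -3·1·4·1 = -12
  X*Z ↦ 1·1·1·5 = 5
  2*Y*Z ↦ 2·1·4·5 = 40
  3*Z**2 ↦ 3·1·1·25 = 75
Sum: F(1, 4, 5) = (2) + (-12) + (5) + (40) + (75) = 110.
Reducing mod 7: 110 ≡ 5 (mod 7).
Since F(a, b, c) ≡ 5 ≠ 0 (mod 7), P does NOT lie on the curve.


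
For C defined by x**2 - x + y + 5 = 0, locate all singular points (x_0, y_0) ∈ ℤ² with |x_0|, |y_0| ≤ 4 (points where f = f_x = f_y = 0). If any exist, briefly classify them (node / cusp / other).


No singular points in the scanned grid; C is smooth there.

Compute partial derivatives:
  f_x = 2*x - 1.
  f_y = 1.
f_y = 1 is a nonzero constant, so f_y never vanishes: no point (x, y) can satisfy f = f_x = f_y = 0. In particular no (x, y) ∈ {−4, ..., 4}² is singular; the curve is smooth.


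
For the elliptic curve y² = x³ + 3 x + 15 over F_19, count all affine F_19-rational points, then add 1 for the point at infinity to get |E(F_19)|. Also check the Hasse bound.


Affine points = {(1, 0), (8, 0), (9, 7), (9, 12), (10, 0), (11, 7), (11, 12), (13, 3), (13, 16), (16, 6), (16, 13), (17, 1), (17, 18), (18, 7), (18, 12)}; affine count = 15; |E(F_19)| = 16.

Discriminant check: Δ ∝ 4a³ + 27b² = 4·3³ + 27·15² = 4·27 + 27·225 ≡ 8 (mod 19). Nonzero ⇒ E is nonsingular.
For each x ∈ F_19, compute rhs = x³ + 3·x + 15 mod 19, then count y ∈ F_19 with y² ≡ rhs.
  x = 0: rhs = 15, matching y values: none (0 points).
  x = 1: rhs = 0, matching y values: 0 (1 points).
  x = 2: rhs = 10, matching y values: none (0 points).
  x = 3: rhs = 13, matching y values: none (0 points).
  x = 4: rhs = 15, matching y values: none (0 points).
  x = 5: rhs = 3, matching y values: none (0 points).
  x = 6: rhs = 2, matching y values: none (0 points).
  x = 7: rhs = 18, matching y values: none (0 points).
  x = 8: rhs = 0, matching y values: 0 (1 points).
  x = 9: rhs = 11, matching y values: 7, 12 (2 points).
  x = 10: rhs = 0, matching y values: 0 (1 points).
  x = 11: rhs = 11, matching y values: 7, 12 (2 points).
  x = 12: rhs = 12, matching y values: none (0 points).
  x = 13: rhs = 9, matching y values: 3, 16 (2 points).
  x = 14: rhs = 8, matching y values: none (0 points).
  x = 15: rhs = 15, matching y values: none (0 points).
  x = 16: rhs = 17, matching y values: 6, 13 (2 points).
  x = 17: rhs = 1, matching y values: 1, 18 (2 points).
  x = 18: rhs = 11, matching y values: 7, 12 (2 points).
Total affine count: 15.
Full point count |E(F_19)| = 15 + 1 = 16.
Hasse bound: |16 − (19+1)| = |-4| = 4 ≤ 2√19 ≈ 8.7178 ✓.


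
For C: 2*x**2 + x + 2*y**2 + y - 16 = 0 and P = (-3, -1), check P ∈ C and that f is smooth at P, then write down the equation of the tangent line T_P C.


Tangent line at P: -11*x - 3*y - 36 = 0.

Step 1: f(-3, -1) = 0, so P lies on C.
Step 2: partial derivatives
  f_x(x, y) = 4*x + 1, f_y(x, y) = 4*y + 1.
  f_x(P) = -11, f_y(P) = -3 (gradient nonzero, so P is smooth).
Step 3: tangent line at P: -11·(x − -3) + -3·(y − -1) = 0.
Expanding: -11*x - 3*y - 36 = 0.


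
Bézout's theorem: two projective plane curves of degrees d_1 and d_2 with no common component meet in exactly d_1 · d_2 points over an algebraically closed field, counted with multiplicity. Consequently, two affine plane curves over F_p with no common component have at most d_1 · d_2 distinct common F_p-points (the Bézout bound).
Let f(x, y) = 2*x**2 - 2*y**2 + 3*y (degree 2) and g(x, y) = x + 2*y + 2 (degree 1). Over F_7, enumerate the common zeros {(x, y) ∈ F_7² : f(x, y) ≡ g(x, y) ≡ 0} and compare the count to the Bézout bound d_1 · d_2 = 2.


Common zeros: {(1, 2), (6, 3)}; count = 2; Bézout bound = 2.

deg(f) = 2, deg(g) = 1, so Bézout bound = 2.
Scan x ∈ F_7. For each x, list the y ∈ F_7 with f(x, y) ≡ 0 and those with g(x, y) ≡ 0 (mod 7); the common zeros in that column are the intersection.
  x = 0: f ≡ 0 at y ∈ {0, 5}; g ≡ 0 at y ∈ {6}; common: ∅.
  x = 1: f ≡ 0 at y ∈ {2, 3}; g ≡ 0 at y ∈ {2}; common: {2}.
  x = 2: f ≡ 0 at y ∈ ∅; g ≡ 0 at y ∈ {5}; common: ∅.
  x = 3: f ≡ 0 at y ∈ ∅; g ≡ 0 at y ∈ {1}; common: ∅.
  x = 4: f ≡ 0 at y ∈ ∅; g ≡ 0 at y ∈ {4}; common: ∅.
  x = 5: f ≡ 0 at y ∈ ∅; g ≡ 0 at y ∈ {0}; common: ∅.
  x = 6: f ≡ 0 at y ∈ {2, 3}; g ≡ 0 at y ∈ {3}; common: {3}.
Collecting: common zeros = {(1, 2), (6, 3)}, so the count is 2.
Comparison with the Bézout bound: 2 ≤ 2 = deg(f)·deg(g), as expected for curves with no common component (the bound is attained).


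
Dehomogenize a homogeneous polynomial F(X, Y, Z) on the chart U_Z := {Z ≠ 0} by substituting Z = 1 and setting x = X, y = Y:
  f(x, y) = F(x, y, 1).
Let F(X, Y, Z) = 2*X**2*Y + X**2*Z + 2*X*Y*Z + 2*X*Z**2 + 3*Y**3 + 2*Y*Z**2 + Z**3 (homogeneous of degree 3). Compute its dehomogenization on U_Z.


f(x, y) = 2*x**2*y + x**2 + 2*x*y + 2*x + 3*y**3 + 2*y + 1

On U_Z we set Z = 1. Each monomial c·X^i·Y^j·Z^k in F becomes c·x^i·y^j·1^k = c·x^i·y^j.
Substituting Z = 1: F(X, Y, 1) = 2*x**2*y + x**2 + 2*x*y + 2*x + 3*y**3 + 2*y + 1.
Note: deg(f) ≤ deg(F) = 3; strict inequality happens when F is divisible by Z (lost terms).


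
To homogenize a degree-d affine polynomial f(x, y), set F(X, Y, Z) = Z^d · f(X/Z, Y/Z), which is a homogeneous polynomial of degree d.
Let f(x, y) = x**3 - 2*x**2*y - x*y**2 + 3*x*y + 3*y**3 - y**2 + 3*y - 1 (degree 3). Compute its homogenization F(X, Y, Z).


F(X, Y, Z) = X**3 - 2*X**2*Y - X*Y**2 + 3*X*Y*Z + 3*Y**3 - Y**2*Z + 3*Y*Z**2 - Z**3

deg(f) = 3.
Substitute x = X/Z, y = Y/Z into f, then multiply by Z^3.
  monomial 1·x^3·y^0 ↦ 1·X^3·Y^0·Z^0.
  monomial -2·x^2·y^1 ↦ -2·X^2·Y^1·Z^0.
  monomial -1·x^1·y^2 ↦ -1·X^1·Y^2·Z^0.
  monomial 3·x^1·y^1 ↦ 3·X^1·Y^1·Z^1.
  monomial 3·x^0·y^3 ↦ 3·X^0·Y^3·Z^0.
  monomial -1·x^0·y^2 ↦ -1·X^0·Y^2·Z^1.
  monomial 3·x^0·y^1 ↦ 3·X^0·Y^1·Z^2.
  monomial -1·x^0·y^0 ↦ -1·X^0·Y^0·Z^3.
Collecting: F(X, Y, Z) = X**3 - 2*X**2*Y - X*Y**2 + 3*X*Y*Z + 3*Y**3 - Y**2*Z + 3*Y*Z**2 - Z**3.


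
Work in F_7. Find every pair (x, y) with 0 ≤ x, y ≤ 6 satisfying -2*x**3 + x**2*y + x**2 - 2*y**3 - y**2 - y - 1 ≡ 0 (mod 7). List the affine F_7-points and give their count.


Affine F_7-points: {(2, 5), (5, 3), (6, 5)}; count = 3.

For each of the 49 pairs (x, y) ∈ F_7², evaluate f(x, y) mod 7. Record the zeros.
  x = 0: [0↦6, 1↦2, 2↦5, 3↦3, 4↦5, 5↦6, 6↦1]  zeros at y ∈ ∅
  x = 1: [0↦5, 1↦2, 2↦6, 3↦5, 4↦1, 5↦3, 6↦6]  zeros at y ∈ ∅
  x = 2: [0↦1, 1↦1, 2↦1, 3↦3, 4↦2, 5↦0, 6↦6]  zeros at y ∈ {5}
  x = 3: [0↦3, 1↦1, 2↦6, 3↦6, 4↦3, 5↦6, 6↦3]  zeros at y ∈ ∅
  x = 4: [0↦6, 1↦4, 2↦2, 3↦2, 4↦6, 5↦2, 6↦6]  zeros at y ∈ ∅
  x = 5: [0↦5, 1↦5, 2↦5, 3↦0, 4↦6, 5↦4, 6↦3]  zeros at y ∈ {3}
  x = 6: [0↦2, 1↦6, 2↦3, 3↦2, 4↦5, 5↦0, 6↦3]  zeros at y ∈ {5}
Collecting zeros: affine points = {(2, 5), (5, 3), (6, 5)}.
Total count |C(F_7)_aff| = 3.


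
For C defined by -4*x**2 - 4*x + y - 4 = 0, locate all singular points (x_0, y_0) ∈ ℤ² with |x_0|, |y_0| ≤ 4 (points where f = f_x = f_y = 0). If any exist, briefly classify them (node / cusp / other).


No singular points in the scanned grid; C is smooth there.

Compute partial derivatives:
  f_x = -8*x - 4.
  f_y = 1.
f_y = 1 is a nonzero constant, so f_y never vanishes: no point (x, y) can satisfy f = f_x = f_y = 0. In particular no (x, y) ∈ {−4, ..., 4}² is singular; the curve is smooth.


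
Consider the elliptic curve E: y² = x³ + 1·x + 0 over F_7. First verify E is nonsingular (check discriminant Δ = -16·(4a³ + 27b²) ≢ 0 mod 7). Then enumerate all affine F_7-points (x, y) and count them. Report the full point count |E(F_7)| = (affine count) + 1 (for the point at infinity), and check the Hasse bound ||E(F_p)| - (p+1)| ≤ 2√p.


Affine points = {(0, 0), (1, 3), (1, 4), (3, 3), (3, 4), (5, 2), (5, 5)}; affine count = 7; |E(F_7)| = 8.

Discriminant check: Δ ∝ 4a³ + 27b² = 4·1³ + 27·0² = 4·1 + 27·0 ≡ 4 (mod 7). Nonzero ⇒ E is nonsingular.
For each x ∈ F_7, compute rhs = x³ + 1·x + 0 mod 7, then count y ∈ F_7 with y² ≡ rhs.
  x = 0: rhs = 0, matching y values: 0 (1 points).
  x = 1: rhs = 2, matching y values: 3, 4 (2 points).
  x = 2: rhs = 3, matching y values: none (0 points).
  x = 3: rhs = 2, matching y values: 3, 4 (2 points).
  x = 4: rhs = 5, matching y values: none (0 points).
  x = 5: rhs = 4, matching y values: 2, 5 (2 points).
  x = 6: rhs = 5, matching y values: none (0 points).
Total affine count: 7.
Full point count |E(F_7)| = 7 + 1 = 8.
Hasse bound: |8 − (7+1)| = |0| = 0 ≤ 2√7 ≈ 5.2915 ✓.


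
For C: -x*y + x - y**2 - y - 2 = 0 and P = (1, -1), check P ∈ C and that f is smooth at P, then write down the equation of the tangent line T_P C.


Tangent line at P: 2*x - 2 = 0.

Step 1: f(1, -1) = 0, so P lies on C.
Step 2: partial derivatives
  f_x(x, y) = 1 - y, f_y(x, y) = -x - 2*y - 1.
  f_x(P) = 2, f_y(P) = 0 (gradient nonzero, so P is smooth).
Step 3: tangent line at P: 2·(x − 1) + 0·(y − -1) = 0.
Expanding: 2*x - 2 = 0.


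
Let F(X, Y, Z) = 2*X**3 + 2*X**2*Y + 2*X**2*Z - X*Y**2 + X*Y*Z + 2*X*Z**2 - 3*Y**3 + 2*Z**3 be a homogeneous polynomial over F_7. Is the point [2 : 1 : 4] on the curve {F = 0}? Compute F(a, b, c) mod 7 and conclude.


F(2,1,4) ≡ 6 (mod 7); P is NOT on the curve.

Evaluate F(2, 1, 4) term-by-term (mod 7).
  2*X**3 ↦ 2·8·1·1 = 16
  2*X**2*Y ↦ 2·4·1·1 = 8
  2*X**2*Z ↦ 2·4·1·4 = 32
  -X*Y**2 ↦ -1·2·1·1 = -2
  X*Y*Z ↦ 1·2·1·4 = 8
  2*X*Z**2 ↦ 2·2·1·16 = 64
  -3*Y**3 ↦ -3·1·1·1 = -3
  2*Z**3 ↦ 2·1·1·64 = 128
Sum: F(2, 1, 4) = (16) + (8) + (32) + (-2) + (8) + (64) + (-3) + (128) = 251.
Reducing mod 7: 251 ≡ 6 (mod 7).
Since F(a, b, c) ≡ 6 ≠ 0 (mod 7), P does NOT lie on the curve.


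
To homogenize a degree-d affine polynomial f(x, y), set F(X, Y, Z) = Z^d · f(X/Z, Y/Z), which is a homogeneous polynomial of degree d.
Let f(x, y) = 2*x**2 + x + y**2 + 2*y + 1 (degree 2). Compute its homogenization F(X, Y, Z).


F(X, Y, Z) = 2*X**2 + X*Z + Y**2 + 2*Y*Z + Z**2

deg(f) = 2.
Substitute x = X/Z, y = Y/Z into f, then multiply by Z^2.
  monomial 2·x^2·y^0 ↦ 2·X^2·Y^0·Z^0.
  monomial 1·x^1·y^0 ↦ 1·X^1·Y^0·Z^1.
  monomial 1·x^0·y^2 ↦ 1·X^0·Y^2·Z^0.
  monomial 2·x^0·y^1 ↦ 2·X^0·Y^1·Z^1.
  monomial 1·x^0·y^0 ↦ 1·X^0·Y^0·Z^2.
Collecting: F(X, Y, Z) = 2*X**2 + X*Z + Y**2 + 2*Y*Z + Z**2.


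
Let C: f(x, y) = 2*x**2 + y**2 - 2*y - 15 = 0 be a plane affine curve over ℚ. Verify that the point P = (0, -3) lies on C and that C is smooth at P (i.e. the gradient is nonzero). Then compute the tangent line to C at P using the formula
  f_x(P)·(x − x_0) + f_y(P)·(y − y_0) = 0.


Tangent line at P: -8*y - 24 = 0.

Step 1: f(0, -3) = 0, so P lies on C.
Step 2: partial derivatives
  f_x(x, y) = 4*x, f_y(x, y) = 2*y - 2.
  f_x(P) = 0, f_y(P) = -8 (gradient nonzero, so P is smooth).
Step 3: tangent line at P: 0·(x − 0) + -8·(y − -3) = 0.
Expanding: -8*y - 24 = 0.


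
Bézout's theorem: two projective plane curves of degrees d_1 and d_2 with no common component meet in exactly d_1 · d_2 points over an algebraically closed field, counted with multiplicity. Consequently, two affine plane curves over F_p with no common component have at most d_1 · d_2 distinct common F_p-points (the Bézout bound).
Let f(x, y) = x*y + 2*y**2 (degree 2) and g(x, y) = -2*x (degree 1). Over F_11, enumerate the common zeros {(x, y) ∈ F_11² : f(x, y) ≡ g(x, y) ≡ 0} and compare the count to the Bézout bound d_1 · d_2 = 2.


Common zeros: {(0, 0)}; count = 1; Bézout bound = 2.

deg(f) = 2, deg(g) = 1, so Bézout bound = 2.
Scan x ∈ F_11. For each x, list the y ∈ F_11 with f(x, y) ≡ 0 and those with g(x, y) ≡ 0 (mod 11); the common zeros in that column are the intersection.
  x = 0: f ≡ 0 at y ∈ {0}; g ≡ 0 at y ∈ {0, 1, 2, 3, 4, 5, 6, 7, 8, 9, 10}; common: {0}.
  x = 1: f ≡ 0 at y ∈ {0, 5}; g ≡ 0 at y ∈ ∅; common: ∅.
  x = 2: f ≡ 0 at y ∈ {0, 10}; g ≡ 0 at y ∈ ∅; common: ∅.
  x = 3: f ≡ 0 at y ∈ {0, 4}; g ≡ 0 at y ∈ ∅; common: ∅.
  x = 4: f ≡ 0 at y ∈ {0, 9}; g ≡ 0 at y ∈ ∅; common: ∅.
  x = 5: f ≡ 0 at y ∈ {0, 3}; g ≡ 0 at y ∈ ∅; common: ∅.
  x = 6: f ≡ 0 at y ∈ {0, 8}; g ≡ 0 at y ∈ ∅; common: ∅.
  x = 7: f ≡ 0 at y ∈ {0, 2}; g ≡ 0 at y ∈ ∅; common: ∅.
  x = 8: f ≡ 0 at y ∈ {0, 7}; g ≡ 0 at y ∈ ∅; common: ∅.
  x = 9: f ≡ 0 at y ∈ {0, 1}; g ≡ 0 at y ∈ ∅; common: ∅.
  x = 10: f ≡ 0 at y ∈ {0, 6}; g ≡ 0 at y ∈ ∅; common: ∅.
Collecting: common zeros = {(0, 0)}, so the count is 1.
Comparison with the Bézout bound: 1 ≤ 2 = deg(f)·deg(g), as expected for curves with no common component (the affine F_11-count falls short of the bound because intersections may lie at infinity, over extension fields, or carry multiplicity).


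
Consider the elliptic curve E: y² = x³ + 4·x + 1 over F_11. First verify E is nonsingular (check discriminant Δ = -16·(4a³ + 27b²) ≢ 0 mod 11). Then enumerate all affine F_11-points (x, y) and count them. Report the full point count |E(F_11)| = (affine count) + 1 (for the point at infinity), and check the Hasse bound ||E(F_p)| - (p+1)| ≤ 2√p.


Affine points = {(0, 1), (0, 10), (4, 2), (4, 9), (5, 5), (5, 6), (7, 3), (7, 8)}; affine count = 8; |E(F_11)| = 9.

Discriminant check: Δ ∝ 4a³ + 27b² = 4·4³ + 27·1² = 4·64 + 27·1 ≡ 8 (mod 11). Nonzero ⇒ E is nonsingular.
For each x ∈ F_11, compute rhs = x³ + 4·x + 1 mod 11, then count y ∈ F_11 with y² ≡ rhs.
  x = 0: rhs = 1, matching y values: 1, 10 (2 points).
  x = 1: rhs = 6, matching y values: none (0 points).
  x = 2: rhs = 6, matching y values: none (0 points).
  x = 3: rhs = 7, matching y values: none (0 points).
  x = 4: rhs = 4, matching y values: 2, 9 (2 points).
  x = 5: rhs = 3, matching y values: 5, 6 (2 points).
  x = 6: rhs = 10, matching y values: none (0 points).
  x = 7: rhs = 9, matching y values: 3, 8 (2 points).
  x = 8: rhs = 6, matching y values: none (0 points).
  x = 9: rhs = 7, matching y values: none (0 points).
  x = 10: rhs = 7, matching y values: none (0 points).
Total affine count: 8.
Full point count |E(F_11)| = 8 + 1 = 9.
Hasse bound: |9 − (11+1)| = |-3| = 3 ≤ 2√11 ≈ 6.6332 ✓.


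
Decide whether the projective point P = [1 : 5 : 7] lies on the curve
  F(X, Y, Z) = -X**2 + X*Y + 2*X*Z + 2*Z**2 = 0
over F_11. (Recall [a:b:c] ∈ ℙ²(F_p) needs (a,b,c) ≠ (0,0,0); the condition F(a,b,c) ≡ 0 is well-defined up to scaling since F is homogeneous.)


F(1,5,7) ≡ 6 (mod 11); P is NOT on the curve.

Evaluate F(1, 5, 7) term-by-term (mod 11).
  -X**2 ↦ -1·1·1·1 = -1
  X*Y ↦ 1·1·5·1 = 5
  2*X*Z ↦ 2·1·1·7 = 14
  2*Z**2 ↦ 2·1·1·49 = 98
Sum: F(1, 5, 7) = (-1) + (5) + (14) + (98) = 116.
Reducing mod 11: 116 ≡ 6 (mod 11).
Since F(a, b, c) ≡ 6 ≠ 0 (mod 11), P does NOT lie on the curve.


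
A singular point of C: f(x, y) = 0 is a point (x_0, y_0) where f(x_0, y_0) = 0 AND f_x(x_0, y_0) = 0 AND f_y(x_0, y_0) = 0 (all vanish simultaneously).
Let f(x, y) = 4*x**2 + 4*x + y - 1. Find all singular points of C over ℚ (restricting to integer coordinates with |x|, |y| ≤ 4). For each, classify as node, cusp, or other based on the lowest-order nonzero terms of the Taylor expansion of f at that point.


No singular points in the scanned grid; C is smooth there.

Compute partial derivatives:
  f_x = 8*x + 4.
  f_y = 1.
f_y = 1 is a nonzero constant, so f_y never vanishes: no point (x, y) can satisfy f = f_x = f_y = 0. In particular no (x, y) ∈ {−4, ..., 4}² is singular; the curve is smooth.


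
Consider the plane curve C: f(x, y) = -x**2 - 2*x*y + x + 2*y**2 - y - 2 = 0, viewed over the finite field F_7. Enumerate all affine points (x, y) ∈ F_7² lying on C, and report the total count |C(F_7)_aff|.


Affine F_7-points: {(1, 2), (1, 3), (2, 1), (2, 5), (3, 2), (3, 5), (4, 0), (4, 1)}; count = 8.

For each of the 49 pairs (x, y) ∈ F_7², evaluate f(x, y) mod 7. Record the zeros.
  x = 0: [0↦5, 1↦6, 2↦4, 3↦6, 4↦5, 5↦1, 6↦1]  zeros at y ∈ ∅
  x = 1: [0↦5, 1↦4, 2↦0, 3↦0, 4↦4, 5↦5, 6↦3]  zeros at y ∈ {2, 3}
  x = 2: [0↦3, 1↦0, 2↦1, 3↦6, 4↦1, 5↦0, 6↦3]  zeros at y ∈ {1, 5}
  x = 3: [0↦6, 1↦1, 2↦0, 3↦3, 4↦3, 5↦0, 6↦1]  zeros at y ∈ {2, 5}
  x = 4: [0↦0, 1↦0, 2↦4, 3↦5, 4↦3, 5↦5, 6↦4]  zeros at y ∈ {0, 1}
  x = 5: [0↦6, 1↦4, 2↦6, 3↦5, 4↦1, 5↦1, 6↦5]  zeros at y ∈ ∅
  x = 6: [0↦3, 1↦6, 2↦6, 3↦3, 4↦4, 5↦2, 6↦4]  zeros at y ∈ ∅
Collecting zeros: affine points = {(1, 2), (1, 3), (2, 1), (2, 5), (3, 2), (3, 5), (4, 0), (4, 1)}.
Total count |C(F_7)_aff| = 8.


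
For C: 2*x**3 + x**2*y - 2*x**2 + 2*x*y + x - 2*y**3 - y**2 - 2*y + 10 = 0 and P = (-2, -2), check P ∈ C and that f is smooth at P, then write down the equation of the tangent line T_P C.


Tangent line at P: 37*x - 22*y + 30 = 0.

Step 1: f(-2, -2) = 0, so P lies on C.
Step 2: partial derivatives
  f_x(x, y) = 6*x**2 + 2*x*y - 4*x + 2*y + 1, f_y(x, y) = x**2 + 2*x - 6*y**2 - 2*y - 2.
  f_x(P) = 37, f_y(P) = -22 (gradient nonzero, so P is smooth).
Step 3: tangent line at P: 37·(x − -2) + -22·(y − -2) = 0.
Expanding: 37*x - 22*y + 30 = 0.


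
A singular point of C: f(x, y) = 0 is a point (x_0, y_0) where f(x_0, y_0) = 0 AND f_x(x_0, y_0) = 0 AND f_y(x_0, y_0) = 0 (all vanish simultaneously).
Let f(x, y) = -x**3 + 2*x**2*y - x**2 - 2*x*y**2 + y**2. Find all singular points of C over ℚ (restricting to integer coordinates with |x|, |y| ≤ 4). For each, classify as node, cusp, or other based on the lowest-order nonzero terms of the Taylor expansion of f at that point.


Singular points: {(0, 0)}; classification: node.

Compute partial derivatives:
  f_x = -3*x**2 + 4*x*y - 2*x - 2*y**2.
  f_y = 2*x**2 - 4*x*y + 2*y.
Scan x_0 ∈ {−4, ..., 4}. For each x_0, f_y(x_0, y) is a polynomial in y; find its integer roots y ∈ {−4, ..., 4}, then test f_x and f at those candidates.
  x = -4: f_y(-4, y) = 18*y + 32; no integer root y with |y| ≤ 4.
  x = -3: f_y(-3, y) = 14*y + 18; no integer root y with |y| ≤ 4.
  x = -2: f_y(-2, y) = 10*y + 8; no integer root y with |y| ≤ 4.
  x = -1: f_y(-1, y) = 6*y + 2; no integer root y with |y| ≤ 4.
  x = 0: f_y(0, y) = 2*y; vanishes at y ∈ {0}. (0, 0): f_x = 0, f = 0 — SINGULAR.
  x = 1: f_y(1, y) = 2 - 2*y; vanishes at y ∈ {1}. (1, 1): f_x = -3 ≠ 0.
  x = 2: f_y(2, y) = 8 - 6*y; no integer root y with |y| ≤ 4.
  x = 3: f_y(3, y) = 18 - 10*y; no integer root y with |y| ≤ 4.
  x = 4: f_y(4, y) = 32 - 14*y; no integer root y with |y| ≤ 4.
Only singular point on the grid: (0, 0).
Classify: substitute x = 0 + u, y = 0 + v and expand: f = -u**3 + 2*u**2*v - u**2 - 2*u*v**2 + v**2.
No constant or linear terms (consistent with a singular point). Quadratic part: -u**2 + v**2. Cubic part: -u**3 + 2*u**2*v - 2*u*v**2.
The quadratic part v**2 - u**2 = (v − u)(v + u) splits into two distinct linear factors, so there are two distinct tangent lines y − 0 = ±(x − 0) — this is a node (ordinary double point).
Classification: node.


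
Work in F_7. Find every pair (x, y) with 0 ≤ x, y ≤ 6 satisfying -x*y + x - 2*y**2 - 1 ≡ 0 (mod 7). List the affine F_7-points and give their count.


Affine F_7-points: {(1, 0), (1, 3), (3, 4), (3, 5), (5, 2), (5, 6)}; count = 6.

For each of the 49 pairs (x, y) ∈ F_7², evaluate f(x, y) mod 7. Record the zeros.
  x = 0: [0↦6, 1↦4, 2↦5, 3↦2, 4↦2, 5↦5, 6↦4]  zeros at y ∈ ∅
  x = 1: [0↦0, 1↦4, 2↦4, 3↦0, 4↦6, 5↦1, 6↦6]  zeros at y ∈ {0, 3}
  x = 2: [0↦1, 1↦4, 2↦3, 3↦5, 4↦3, 5↦4, 6↦1]  zeros at y ∈ ∅
  x = 3: [0↦2, 1↦4, 2↦2, 3↦3, 4↦0, 5↦0, 6↦3]  zeros at y ∈ {4, 5}
  x = 4: [0↦3, 1↦4, 2↦1, 3↦1, 4↦4, 5↦3, 6↦5]  zeros at y ∈ ∅
  x = 5: [0↦4, 1↦4, 2↦0, 3↦6, 4↦1, 5↦6, 6↦0]  zeros at y ∈ {2, 6}
  x = 6: [0↦5, 1↦4, 2↦6, 3↦4, 4↦5, 5↦2, 6↦2]  zeros at y ∈ ∅
Collecting zeros: affine points = {(1, 0), (1, 3), (3, 4), (3, 5), (5, 2), (5, 6)}.
Total count |C(F_7)_aff| = 6.


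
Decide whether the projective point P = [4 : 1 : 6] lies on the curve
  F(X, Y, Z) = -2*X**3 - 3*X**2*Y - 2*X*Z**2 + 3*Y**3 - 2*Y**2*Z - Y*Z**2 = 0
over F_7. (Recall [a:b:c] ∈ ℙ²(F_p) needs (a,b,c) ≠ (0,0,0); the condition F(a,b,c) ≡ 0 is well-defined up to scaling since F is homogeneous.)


F(4,1,6) ≡ 2 (mod 7); P is NOT on the curve.

Evaluate F(4, 1, 6) term-by-term (mod 7).
  -2*X**3 ↦ -2·64·1·1 = -128
  -3*X**2*Y ↦ -3·16·1·1 = -48
  -2*X*Z**2 ↦ -2·4·1·36 = -288
  3*Y**3 ↦ 3·1·1·1 = 3
  -2*Y**2*Z ↦ -2·1·1·6 = -12
  -Y*Z**2 ↦ -1·1·1·36 = -36
Sum: F(4, 1, 6) = (-128) + (-48) + (-288) + (3) + (-12) + (-36) = -509.
Reducing mod 7: -509 ≡ 2 (mod 7).
Since F(a, b, c) ≡ 2 ≠ 0 (mod 7), P does NOT lie on the curve.


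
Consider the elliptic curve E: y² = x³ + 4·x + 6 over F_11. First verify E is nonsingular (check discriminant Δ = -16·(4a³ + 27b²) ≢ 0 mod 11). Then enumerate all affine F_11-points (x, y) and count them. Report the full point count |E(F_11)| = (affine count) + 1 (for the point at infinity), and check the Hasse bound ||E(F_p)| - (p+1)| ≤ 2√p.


Affine points = {(1, 0), (2, 0), (3, 1), (3, 10), (4, 3), (4, 8), (6, 2), (6, 9), (7, 5), (7, 6), (8, 0), (9, 1), (9, 10), (10, 1), (10, 10)}; affine count = 15; |E(F_11)| = 16.

Discriminant check: Δ ∝ 4a³ + 27b² = 4·4³ + 27·6² = 4·64 + 27·36 ≡ 7 (mod 11). Nonzero ⇒ E is nonsingular.
For each x ∈ F_11, compute rhs = x³ + 4·x + 6 mod 11, then count y ∈ F_11 with y² ≡ rhs.
  x = 0: rhs = 6, matching y values: none (0 points).
  x = 1: rhs = 0, matching y values: 0 (1 points).
  x = 2: rhs = 0, matching y values: 0 (1 points).
  x = 3: rhs = 1, matching y values: 1, 10 (2 points).
  x = 4: rhs = 9, matching y values: 3, 8 (2 points).
  x = 5: rhs = 8, matching y values: none (0 points).
  x = 6: rhs = 4, matching y values: 2, 9 (2 points).
  x = 7: rhs = 3, matching y values: 5, 6 (2 points).
  x = 8: rhs = 0, matching y values: 0 (1 points).
  x = 9: rhs = 1, matching y values: 1, 10 (2 points).
  x = 10: rhs = 1, matching y values: 1, 10 (2 points).
Total affine count: 15.
Full point count |E(F_11)| = 15 + 1 = 16.
Hasse bound: |16 − (11+1)| = |4| = 4 ≤ 2√11 ≈ 6.6332 ✓.


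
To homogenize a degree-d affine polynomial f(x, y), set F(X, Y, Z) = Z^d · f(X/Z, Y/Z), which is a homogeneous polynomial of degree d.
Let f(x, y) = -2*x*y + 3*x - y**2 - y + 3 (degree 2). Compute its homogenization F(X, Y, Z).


F(X, Y, Z) = -2*X*Y + 3*X*Z - Y**2 - Y*Z + 3*Z**2

deg(f) = 2.
Substitute x = X/Z, y = Y/Z into f, then multiply by Z^2.
  monomial -2·x^1·y^1 ↦ -2·X^1·Y^1·Z^0.
  monomial 3·x^1·y^0 ↦ 3·X^1·Y^0·Z^1.
  monomial -1·x^0·y^2 ↦ -1·X^0·Y^2·Z^0.
  monomial -1·x^0·y^1 ↦ -1·X^0·Y^1·Z^1.
  monomial 3·x^0·y^0 ↦ 3·X^0·Y^0·Z^2.
Collecting: F(X, Y, Z) = -2*X*Y + 3*X*Z - Y**2 - Y*Z + 3*Z**2.


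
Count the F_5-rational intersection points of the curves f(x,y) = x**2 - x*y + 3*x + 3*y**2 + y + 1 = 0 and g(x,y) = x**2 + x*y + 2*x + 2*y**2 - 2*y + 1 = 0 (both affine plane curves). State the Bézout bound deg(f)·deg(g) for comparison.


Common zeros: {(0, 2), (4, 4)}; count = 2; Bézout bound = 4.

deg(f) = 2, deg(g) = 2, so Bézout bound = 4.
Scan x ∈ F_5. For each x, list the y ∈ F_5 with f(x, y) ≡ 0 and those with g(x, y) ≡ 0 (mod 5); the common zeros in that column are the intersection.
  x = 0: f ≡ 0 at y ∈ {1, 2}; g ≡ 0 at y ∈ {2, 4}; common: {2}.
  x = 1: f ≡ 0 at y ∈ {0}; g ≡ 0 at y ∈ {1, 2}; common: ∅.
  x = 2: f ≡ 0 at y ∈ {3, 4}; g ≡ 0 at y ∈ ∅; common: ∅.
  x = 3: f ≡ 0 at y ∈ {1, 3}; g ≡ 0 at y ∈ ∅; common: ∅.
  x = 4: f ≡ 0 at y ∈ {2, 4}; g ≡ 0 at y ∈ {0, 4}; common: {4}.
Collecting: common zeros = {(0, 2), (4, 4)}, so the count is 2.
Comparison with the Bézout bound: 2 ≤ 4 = deg(f)·deg(g), as expected for curves with no common component (the affine F_5-count falls short of the bound because intersections may lie at infinity, over extension fields, or carry multiplicity).


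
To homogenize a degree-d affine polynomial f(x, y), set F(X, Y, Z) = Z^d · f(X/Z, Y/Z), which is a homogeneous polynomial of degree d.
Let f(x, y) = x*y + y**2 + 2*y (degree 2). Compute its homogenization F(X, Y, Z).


F(X, Y, Z) = X*Y + Y**2 + 2*Y*Z

deg(f) = 2.
Substitute x = X/Z, y = Y/Z into f, then multiply by Z^2.
  monomial 1·x^1·y^1 ↦ 1·X^1·Y^1·Z^0.
  monomial 1·x^0·y^2 ↦ 1·X^0·Y^2·Z^0.
  monomial 2·x^0·y^1 ↦ 2·X^0·Y^1·Z^1.
Collecting: F(X, Y, Z) = X*Y + Y**2 + 2*Y*Z.


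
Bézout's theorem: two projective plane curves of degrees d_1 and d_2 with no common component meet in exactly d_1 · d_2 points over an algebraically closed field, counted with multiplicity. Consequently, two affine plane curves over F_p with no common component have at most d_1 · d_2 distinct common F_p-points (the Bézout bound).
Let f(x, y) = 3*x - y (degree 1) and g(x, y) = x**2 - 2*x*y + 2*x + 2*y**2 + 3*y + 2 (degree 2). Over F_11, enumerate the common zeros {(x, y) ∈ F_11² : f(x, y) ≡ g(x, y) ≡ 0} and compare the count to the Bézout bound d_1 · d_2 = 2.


Common zeros: ∅; count = 0; Bézout bound = 2.

deg(f) = 1, deg(g) = 2, so Bézout bound = 2.
Scan x ∈ F_11. For each x, list the y ∈ F_11 with f(x, y) ≡ 0 and those with g(x, y) ≡ 0 (mod 11); the common zeros in that column are the intersection.
  x = 0: f ≡ 0 at y ∈ {0}; g ≡ 0 at y ∈ {7, 8}; common: ∅.
  x = 1: f ≡ 0 at y ∈ {3}; g ≡ 0 at y ∈ {7, 9}; common: ∅.
  x = 2: f ≡ 0 at y ∈ {6}; g ≡ 0 at y ∈ {1, 5}; common: ∅.
  x = 3: f ≡ 0 at y ∈ {9}; g ≡ 0 at y ∈ {8, 10}; common: ∅.
  x = 4: f ≡ 0 at y ∈ {1}; g ≡ 0 at y ∈ {9, 10}; common: ∅.
  x = 5: f ≡ 0 at y ∈ {4}; g ≡ 0 at y ∈ ∅; common: ∅.
  x = 6: f ≡ 0 at y ∈ {7}; g ≡ 0 at y ∈ {5}; common: ∅.
  x = 7: f ≡ 0 at y ∈ {10}; g ≡ 0 at y ∈ ∅; common: ∅.
  x = 8: f ≡ 0 at y ∈ {2}; g ≡ 0 at y ∈ ∅; common: ∅.
  x = 9: f ≡ 0 at y ∈ {5}; g ≡ 0 at y ∈ {1}; common: ∅.
  x = 10: f ≡ 0 at y ∈ {8}; g ≡ 0 at y ∈ ∅; common: ∅.
Collecting: common zeros = ∅, so the count is 0.
Comparison with the Bézout bound: 0 ≤ 2 = deg(f)·deg(g), as expected for curves with no common component (the affine F_11-count falls short of the bound because intersections may lie at infinity, over extension fields, or carry multiplicity).


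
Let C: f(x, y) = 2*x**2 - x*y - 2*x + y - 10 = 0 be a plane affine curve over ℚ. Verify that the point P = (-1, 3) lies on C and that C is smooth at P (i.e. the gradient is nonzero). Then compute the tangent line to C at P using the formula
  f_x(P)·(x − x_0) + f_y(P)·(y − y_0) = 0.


Tangent line at P: -9*x + 2*y - 15 = 0.

Step 1: f(-1, 3) = 0, so P lies on C.
Step 2: partial derivatives
  f_x(x, y) = 4*x - y - 2, f_y(x, y) = 1 - x.
  f_x(P) = -9, f_y(P) = 2 (gradient nonzero, so P is smooth).
Step 3: tangent line at P: -9·(x − -1) + 2·(y − 3) = 0.
Expanding: -9*x + 2*y - 15 = 0.


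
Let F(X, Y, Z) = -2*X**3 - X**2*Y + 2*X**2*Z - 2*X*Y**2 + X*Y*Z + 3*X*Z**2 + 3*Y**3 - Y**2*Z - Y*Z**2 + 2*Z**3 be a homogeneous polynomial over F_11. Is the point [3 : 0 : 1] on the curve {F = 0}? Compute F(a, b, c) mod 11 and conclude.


F(3,0,1) ≡ 8 (mod 11); P is NOT on the curve.

Evaluate F(3, 0, 1) term-by-term (mod 11).
  -2*X**3 ↦ -2·27·1·1 = -54
  -X**2*Y ↦ -1·9·0·1 = 0
  2*X**2*Z ↦ 2·9·1·1 = 18
  -2*X*Y**2 ↦ -2·3·0·1 = 0
  X*Y*Z ↦ 1·3·0·1 = 0
  3*X*Z**2 ↦ 3·3·1·1 = 9
  3*Y**3 ↦ 3·1·0·1 = 0
  -Y**2*Z ↦ -1·1·0·1 = 0
  -Y*Z**2 ↦ -1·1·0·1 = 0
  2*Z**3 ↦ 2·1·1·1 = 2
Sum: F(3, 0, 1) = (-54) + (0) + (18) + (0) + (0) + (9) + (0) + (0) + (0) + (2) = -25.
Reducing mod 11: -25 ≡ 8 (mod 11).
Since F(a, b, c) ≡ 8 ≠ 0 (mod 11), P does NOT lie on the curve.


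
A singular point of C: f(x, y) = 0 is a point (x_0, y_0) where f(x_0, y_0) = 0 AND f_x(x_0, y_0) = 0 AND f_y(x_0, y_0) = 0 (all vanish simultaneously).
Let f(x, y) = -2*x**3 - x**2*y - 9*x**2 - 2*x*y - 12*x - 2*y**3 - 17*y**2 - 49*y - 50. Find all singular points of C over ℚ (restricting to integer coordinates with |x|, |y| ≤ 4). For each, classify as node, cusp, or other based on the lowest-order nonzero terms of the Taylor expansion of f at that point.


Singular points: {(-1, -3)}; classification: cusp.

Compute partial derivatives:
  f_x = -6*x**2 - 2*x*y - 18*x - 2*y - 12.
  f_y = -x**2 - 2*x - 6*y**2 - 34*y - 49.
Scan x_0 ∈ {−4, ..., 4}. For each x_0, f_y(x_0, y) is a polynomial in y; find its integer roots y ∈ {−4, ..., 4}, then test f_x and f at those candidates.
  x = -4: f_y(-4, y) = -6*y**2 - 34*y - 57; no integer root y with |y| ≤ 4.
  x = -3: f_y(-3, y) = -6*y**2 - 34*y - 52; no integer root y with |y| ≤ 4.
  x = -2: f_y(-2, y) = -6*y**2 - 34*y - 49; no integer root y with |y| ≤ 4.
  x = -1: f_y(-1, y) = -6*y**2 - 34*y - 48; vanishes at y ∈ {-3}. (-1, -3): f_x = 0, f = 0 — SINGULAR.
  x = 0: f_y(0, y) = -6*y**2 - 34*y - 49; no integer root y with |y| ≤ 4.
  x = 1: f_y(1, y) = -6*y**2 - 34*y - 52; no integer root y with |y| ≤ 4.
  x = 2: f_y(2, y) = -6*y**2 - 34*y - 57; no integer root y with |y| ≤ 4.
  x = 3: f_y(3, y) = -6*y**2 - 34*y - 64; no integer root y with |y| ≤ 4.
  x = 4: f_y(4, y) = -6*y**2 - 34*y - 73; no integer root y with |y| ≤ 4.
Only singular point on the grid: (-1, -3).
Classify: substitute x = -1 + u, y = -3 + v and expand: f = -2*u**3 - u**2*v - 2*v**3 + v**2.
No constant or linear terms (consistent with a singular point). Quadratic part: v**2. Cubic part: -2*u**3 - u**2*v - 2*v**3.
The quadratic part v**2 is a perfect square, so there is a single (double) tangent line v = 0, i.e. y = -3. Restricting the cubic part to that line (v = 0) leaves -2*u**3 ≠ 0, so f is not divisible by v and the branch is v² ≈ 2*u**3 to lowest order — this is a cusp.
Classification: cusp.


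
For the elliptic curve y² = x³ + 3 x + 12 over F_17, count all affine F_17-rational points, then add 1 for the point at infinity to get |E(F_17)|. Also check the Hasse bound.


Affine points = {(1, 4), (1, 13), (2, 3), (2, 14), (5, 4), (5, 13), (6, 5), (6, 12), (7, 6), (7, 11), (8, 2), (8, 15), (11, 4), (11, 13), (12, 5), (12, 12), (13, 2), (13, 15), (15, 7), (15, 10), (16, 5), (16, 12)}; affine count = 22; |E(F_17)| = 23.

Discriminant check: Δ ∝ 4a³ + 27b² = 4·3³ + 27·12² = 4·27 + 27·144 ≡ 1 (mod 17). Nonzero ⇒ E is nonsingular.
For each x ∈ F_17, compute rhs = x³ + 3·x + 12 mod 17, then count y ∈ F_17 with y² ≡ rhs.
  x = 0: rhs = 12, matching y values: none (0 points).
  x = 1: rhs = 16, matching y values: 4, 13 (2 points).
  x = 2: rhs = 9, matching y values: 3, 14 (2 points).
  x = 3: rhs = 14, matching y values: none (0 points).
  x = 4: rhs = 3, matching y values: none (0 points).
  x = 5: rhs = 16, matching y values: 4, 13 (2 points).
  x = 6: rhs = 8, matching y values: 5, 12 (2 points).
  x = 7: rhs = 2, matching y values: 6, 11 (2 points).
  x = 8: rhs = 4, matching y values: 2, 15 (2 points).
  x = 9: rhs = 3, matching y values: none (0 points).
  x = 10: rhs = 5, matching y values: none (0 points).
  x = 11: rhs = 16, matching y values: 4, 13 (2 points).
  x = 12: rhs = 8, matching y values: 5, 12 (2 points).
  x = 13: rhs = 4, matching y values: 2, 15 (2 points).
  x = 14: rhs = 10, matching y values: none (0 points).
  x = 15: rhs = 15, matching y values: 7, 10 (2 points).
  x = 16: rhs = 8, matching y values: 5, 12 (2 points).
Total affine count: 22.
Full point count |E(F_17)| = 22 + 1 = 23.
Hasse bound: |23 − (17+1)| = |5| = 5 ≤ 2√17 ≈ 8.2462 ✓.


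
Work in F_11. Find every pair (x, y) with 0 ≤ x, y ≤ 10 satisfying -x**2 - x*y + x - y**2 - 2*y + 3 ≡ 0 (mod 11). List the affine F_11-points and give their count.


Affine F_11-points: {(0, 1), (0, 8), (2, 2), (2, 5), (4, 8), (5, 5), (5, 10), (6, 7), (8, 2), (8, 10), (10, 3), (10, 7)}; count = 12.

For each of the 121 pairs (x, y) ∈ F_11², evaluate f(x, y) mod 11. Record the zeros.
  x = 0: [0↦3, 1↦0, 2↦6, 3↦10, 4↦1, 5↦1, 6↦10, 7↦6, 8↦0, 9↦3, 10↦4]  zeros at y ∈ {1, 8}
  x = 1: [0↦3, 1↦10, 2↦4, 3↦7, 4↦8, 5↦7, 6↦4, 7↦10, 8↦3, 9↦5, 10↦5]  zeros at y ∈ ∅
  x = 2: [0↦1, 1↦7, 2↦0, 3↦2, 4↦2, 5↦0, 6↦7, 7↦1, 8↦4, 9↦5, 10↦4]  zeros at y ∈ {2, 5}
  x = 3: [0↦8, 1↦2, 2↦5, 3↦6, 4↦5, 5↦2, 6↦8, 7↦1, 8↦3, 9↦3, 10↦1]  zeros at y ∈ ∅
  x = 4: [0↦2, 1↦6, 2↦8, 3↦8, 4↦6, 5↦2, 6↦7, 7↦10, 8↦0, 9↦10, 10↦7]  zeros at y ∈ {8}
  x = 5: [0↦5, 1↦8, 2↦9, 3↦8, 4↦5, 5↦0, 6↦4, 7↦6, 8↦6, 9↦4, 10↦0]  zeros at y ∈ {5, 10}
  x = 6: [0↦6, 1↦8, 2↦8, 3↦6, 4↦2, 5↦7, 6↦10, 7↦0, 8↦10, 9↦7, 10↦2]  zeros at y ∈ {7}
  x = 7: [0↦5, 1↦6, 2↦5, 3↦2, 4↦8, 5↦1, 6↦3, 7↦3, 8↦1, 9↦8, 10↦2]  zeros at y ∈ ∅
  x = 8: [0↦2, 1↦2, 2↦0, 3↦7, 4↦1, 5↦4, 6↦5, 7↦4, 8↦1, 9↦7, 10↦0]  zeros at y ∈ {2, 10}
  x = 9: [0↦8, 1↦7, 2↦4, 3↦10, 4↦3, 5↦5, 6↦5, 7↦3, 8↦10, 9↦4, 10↦7]  zeros at y ∈ ∅
  x = 10: [0↦1, 1↦10, 2↦6, 3↦0, 4↦3, 5↦4, 6↦3, 7↦0, 8↦6, 9↦10, 10↦1]  zeros at y ∈ {3, 7}
Collecting zeros: affine points = {(0, 1), (0, 8), (2, 2), (2, 5), (4, 8), (5, 5), (5, 10), (6, 7), (8, 2), (8, 10), (10, 3), (10, 7)}.
Total count |C(F_11)_aff| = 12.


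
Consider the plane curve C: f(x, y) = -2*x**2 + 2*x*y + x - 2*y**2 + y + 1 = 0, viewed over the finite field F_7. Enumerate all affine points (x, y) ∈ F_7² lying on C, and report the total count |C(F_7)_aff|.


Affine F_7-points: {(0, 1), (0, 3), (1, 0), (1, 5), (3, 0), (5, 1)}; count = 6.

For each of the 49 pairs (x, y) ∈ F_7², evaluate f(x, y) mod 7. Record the zeros.
  x = 0: [0↦1, 1↦0, 2↦2, 3↦0, 4↦1, 5↦5, 6↦5]  zeros at y ∈ {1, 3}
  x = 1: [0↦0, 1↦1, 2↦5, 3↦5, 4↦1, 5↦0, 6↦2]  zeros at y ∈ {0, 5}
  x = 2: [0↦2, 1↦5, 2↦4, 3↦6, 4↦4, 5↦5, 6↦2]  zeros at y ∈ ∅
  x = 3: [0↦0, 1↦5, 2↦6, 3↦3, 4↦3, 5↦6, 6↦5]  zeros at y ∈ {0}
  x = 4: [0↦1, 1↦1, 2↦4, 3↦3, 4↦5, 5↦3, 6↦4]  zeros at y ∈ ∅
  x = 5: [0↦5, 1↦0, 2↦5, 3↦6, 4↦3, 5↦3, 6↦6]  zeros at y ∈ {1}
  x = 6: [0↦5, 1↦2, 2↦2, 3↦5, 4↦4, 5↦6, 6↦4]  zeros at y ∈ ∅
Collecting zeros: affine points = {(0, 1), (0, 3), (1, 0), (1, 5), (3, 0), (5, 1)}.
Total count |C(F_7)_aff| = 6.


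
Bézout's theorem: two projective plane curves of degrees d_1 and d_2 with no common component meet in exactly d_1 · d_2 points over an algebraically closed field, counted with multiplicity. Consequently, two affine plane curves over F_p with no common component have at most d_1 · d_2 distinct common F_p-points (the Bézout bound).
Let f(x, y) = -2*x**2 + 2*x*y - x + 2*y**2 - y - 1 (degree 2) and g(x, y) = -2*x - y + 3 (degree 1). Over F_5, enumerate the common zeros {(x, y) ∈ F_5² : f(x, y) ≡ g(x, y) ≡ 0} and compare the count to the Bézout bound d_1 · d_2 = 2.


Common zeros: ∅; count = 0; Bézout bound = 2.

deg(f) = 2, deg(g) = 1, so Bézout bound = 2.
Scan x ∈ F_5. For each x, list the y ∈ F_5 with f(x, y) ≡ 0 and those with g(x, y) ≡ 0 (mod 5); the common zeros in that column are the intersection.
  x = 0: f ≡ 0 at y ∈ {1, 2}; g ≡ 0 at y ∈ {3}; common: ∅.
  x = 1: f ≡ 0 at y ∈ ∅; g ≡ 0 at y ∈ {1}; common: ∅.
  x = 2: f ≡ 0 at y ∈ ∅; g ≡ 0 at y ∈ {4}; common: ∅.
  x = 3: f ≡ 0 at y ∈ {1, 4}; g ≡ 0 at y ∈ {2}; common: ∅.
  x = 4: f ≡ 0 at y ∈ {2}; g ≡ 0 at y ∈ {0}; common: ∅.
Collecting: common zeros = ∅, so the count is 0.
Comparison with the Bézout bound: 0 ≤ 2 = deg(f)·deg(g), as expected for curves with no common component (the affine F_5-count falls short of the bound because intersections may lie at infinity, over extension fields, or carry multiplicity).


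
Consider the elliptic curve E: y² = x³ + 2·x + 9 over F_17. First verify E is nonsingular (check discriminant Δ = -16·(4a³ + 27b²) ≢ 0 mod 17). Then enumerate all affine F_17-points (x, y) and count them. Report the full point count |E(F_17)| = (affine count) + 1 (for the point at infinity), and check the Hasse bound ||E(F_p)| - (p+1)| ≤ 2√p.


Affine points = {(0, 3), (0, 14), (2, 2), (2, 15), (3, 5), (3, 12), (4, 8), (4, 9), (5, 5), (5, 12), (6, 4), (6, 13), (7, 3), (7, 14), (9, 5), (9, 12), (10, 3), (10, 14), (11, 6), (11, 11)}; affine count = 20; |E(F_17)| = 21.

Discriminant check: Δ ∝ 4a³ + 27b² = 4·2³ + 27·9² = 4·8 + 27·81 ≡ 9 (mod 17). Nonzero ⇒ E is nonsingular.
For each x ∈ F_17, compute rhs = x³ + 2·x + 9 mod 17, then count y ∈ F_17 with y² ≡ rhs.
  x = 0: rhs = 9, matching y values: 3, 14 (2 points).
  x = 1: rhs = 12, matching y values: none (0 points).
  x = 2: rhs = 4, matching y values: 2, 15 (2 points).
  x = 3: rhs = 8, matching y values: 5, 12 (2 points).
  x = 4: rhs = 13, matching y values: 8, 9 (2 points).
  x = 5: rhs = 8, matching y values: 5, 12 (2 points).
  x = 6: rhs = 16, matching y values: 4, 13 (2 points).
  x = 7: rhs = 9, matching y values: 3, 14 (2 points).
  x = 8: rhs = 10, matching y values: none (0 points).
  x = 9: rhs = 8, matching y values: 5, 12 (2 points).
  x = 10: rhs = 9, matching y values: 3, 14 (2 points).
  x = 11: rhs = 2, matching y values: 6, 11 (2 points).
  x = 12: rhs = 10, matching y values: none (0 points).
  x = 13: rhs = 5, matching y values: none (0 points).
  x = 14: rhs = 10, matching y values: none (0 points).
  x = 15: rhs = 14, matching y values: none (0 points).
  x = 16: rhs = 6, matching y values: none (0 points).
Total affine count: 20.
Full point count |E(F_17)| = 20 + 1 = 21.
Hasse bound: |21 − (17+1)| = |3| = 3 ≤ 2√17 ≈ 8.2462 ✓.


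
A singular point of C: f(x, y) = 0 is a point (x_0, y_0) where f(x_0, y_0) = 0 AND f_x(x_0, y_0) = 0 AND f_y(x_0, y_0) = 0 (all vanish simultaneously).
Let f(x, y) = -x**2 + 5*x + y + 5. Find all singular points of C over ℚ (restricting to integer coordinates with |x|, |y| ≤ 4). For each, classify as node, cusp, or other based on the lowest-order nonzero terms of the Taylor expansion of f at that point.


No singular points in the scanned grid; C is smooth there.

Compute partial derivatives:
  f_x = 5 - 2*x.
  f_y = 1.
f_y = 1 is a nonzero constant, so f_y never vanishes: no point (x, y) can satisfy f = f_x = f_y = 0. In particular no (x, y) ∈ {−4, ..., 4}² is singular; the curve is smooth.


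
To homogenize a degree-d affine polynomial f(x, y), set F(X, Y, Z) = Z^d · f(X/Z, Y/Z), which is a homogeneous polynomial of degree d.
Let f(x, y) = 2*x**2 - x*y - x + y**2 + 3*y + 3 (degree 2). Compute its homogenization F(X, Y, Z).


F(X, Y, Z) = 2*X**2 - X*Y - X*Z + Y**2 + 3*Y*Z + 3*Z**2

deg(f) = 2.
Substitute x = X/Z, y = Y/Z into f, then multiply by Z^2.
  monomial 2·x^2·y^0 ↦ 2·X^2·Y^0·Z^0.
  monomial -1·x^1·y^1 ↦ -1·X^1·Y^1·Z^0.
  monomial -1·x^1·y^0 ↦ -1·X^1·Y^0·Z^1.
  monomial 1·x^0·y^2 ↦ 1·X^0·Y^2·Z^0.
  monomial 3·x^0·y^1 ↦ 3·X^0·Y^1·Z^1.
  monomial 3·x^0·y^0 ↦ 3·X^0·Y^0·Z^2.
Collecting: F(X, Y, Z) = 2*X**2 - X*Y - X*Z + Y**2 + 3*Y*Z + 3*Z**2.
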